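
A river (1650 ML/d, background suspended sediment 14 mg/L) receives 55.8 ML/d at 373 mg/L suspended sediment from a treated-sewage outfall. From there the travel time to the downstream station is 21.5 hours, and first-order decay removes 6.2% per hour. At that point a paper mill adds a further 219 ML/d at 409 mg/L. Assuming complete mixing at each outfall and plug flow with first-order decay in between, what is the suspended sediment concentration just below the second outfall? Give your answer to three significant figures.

After mixing, C = (1650·14.00 + 55.80·373.0) / 1706 = 43910/1706 = 25.74 mg/L; combined flow 1706 ML/d.
6.2%/h lost → k = −ln(1 − 0.062) = 0.06401 h⁻¹.
Decay over the reach: 25.74·exp(−kt) = 25.74·0.2526 = 6.502 mg/L.
Second outfall: C = (1706·6.502 + 219.0·409.0)/1925 = 52.30 mg/L.

52.3 mg/L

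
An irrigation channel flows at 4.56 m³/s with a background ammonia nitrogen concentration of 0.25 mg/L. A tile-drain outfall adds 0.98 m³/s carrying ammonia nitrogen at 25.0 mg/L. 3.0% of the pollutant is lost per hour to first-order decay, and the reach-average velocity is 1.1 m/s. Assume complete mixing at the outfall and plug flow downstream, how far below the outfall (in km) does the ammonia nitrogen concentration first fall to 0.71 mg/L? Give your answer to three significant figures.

244 km

Mass balance: C = (4.560·0.2500 + 0.9800·25.00) / 5.540 = 25.64/5.540 = 4.628 mg/L.
3.0%/h lost → k = −ln(1 − 0.03) = 0.03046 h⁻¹.
Set 4.628·exp(−k·t) = 0.71 → t = ln(4.628/0.71)/k = 221600 s = 61.55 h.
Distance = v·t = 1.1·221600 = 243700 m = 243.7 km.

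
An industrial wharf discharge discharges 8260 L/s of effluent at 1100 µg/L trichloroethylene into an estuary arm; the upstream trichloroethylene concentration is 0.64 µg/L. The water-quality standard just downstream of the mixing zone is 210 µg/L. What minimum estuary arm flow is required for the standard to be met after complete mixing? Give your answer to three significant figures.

35100 L/s

Set C_mix = 210: (Q·0.6400 + 8260·1100) / (Q + 8260) = 210
→ Q = 8260·(1100 − 210)/(210 − 0.6400) = 35110 L/s.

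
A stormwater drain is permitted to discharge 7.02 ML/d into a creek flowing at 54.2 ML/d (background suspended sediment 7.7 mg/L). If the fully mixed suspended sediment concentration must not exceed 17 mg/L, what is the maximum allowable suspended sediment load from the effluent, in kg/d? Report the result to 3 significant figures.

623 kg/d

Mass balance at the limit: 54.20·7.700 + 7.020·Cₑ = 61.22·17 → Cₑ = 88.80 mg/L.
7.020 ML/d = 0.08125 m³/s. Load = 0.08125 m³/s × 88.80 g/m³ × 86 400 s/d = 623.4 kg/d.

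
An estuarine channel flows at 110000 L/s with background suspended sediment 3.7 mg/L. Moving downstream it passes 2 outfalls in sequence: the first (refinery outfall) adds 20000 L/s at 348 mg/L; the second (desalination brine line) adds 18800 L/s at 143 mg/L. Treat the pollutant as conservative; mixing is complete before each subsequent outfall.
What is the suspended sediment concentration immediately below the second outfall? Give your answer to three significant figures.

After outfall 1: Q = 110000 + 20000 = 130000 L/s; C = (110000·3.700 + 20000·348.0)/130000 = 56.67 mg/L.
After outfall 2: Q = 130000 + 18800 = 148800 L/s; C = (130000·56.67 + 18800·143.0)/148800 = 67.58 mg/L.

67.6 mg/L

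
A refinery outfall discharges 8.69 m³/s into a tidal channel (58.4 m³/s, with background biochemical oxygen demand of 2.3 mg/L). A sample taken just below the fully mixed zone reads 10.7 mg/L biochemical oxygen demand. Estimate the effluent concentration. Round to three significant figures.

67.2 mg/L

Mass balance: 58.40·2.300 + 8.690·Cₑ = 67.09·10.70
→ Cₑ = (67.09·10.70 − 58.40·2.300) / 8.690 = 67.15 mg/L.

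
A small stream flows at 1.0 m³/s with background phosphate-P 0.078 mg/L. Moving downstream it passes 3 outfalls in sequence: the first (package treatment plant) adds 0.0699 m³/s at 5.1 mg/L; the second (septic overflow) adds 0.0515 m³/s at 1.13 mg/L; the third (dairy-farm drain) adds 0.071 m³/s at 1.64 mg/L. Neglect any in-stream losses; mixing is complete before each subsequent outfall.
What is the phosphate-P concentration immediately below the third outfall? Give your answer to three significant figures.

0.511 mg/L

Below outfall 1: Q → 1.070 m³/s, C = (1.000·0.07800 + 0.06990·5.100)/1.070 = 0.4061 mg/L.
Below outfall 2: Q → 1.121 m³/s, C = (1.070·0.4061 + 0.05150·1.130)/1.121 = 0.4393 mg/L.
Below outfall 3: Q → 1.192 m³/s, C = (1.121·0.4393 + 0.07100·1.640)/1.192 = 0.5108 mg/L.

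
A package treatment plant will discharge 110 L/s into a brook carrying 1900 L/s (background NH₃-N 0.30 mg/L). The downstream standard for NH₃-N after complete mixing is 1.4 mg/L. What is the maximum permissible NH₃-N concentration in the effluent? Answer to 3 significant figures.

At the limit, (Qr·Cr + Qe·Cₑ)/(Qr + Qe) = 1.4:
Cₑ = (2010·1.4 − 1900·0.3000) / 110.0 = 20.40 mg/L.

20.4 mg/L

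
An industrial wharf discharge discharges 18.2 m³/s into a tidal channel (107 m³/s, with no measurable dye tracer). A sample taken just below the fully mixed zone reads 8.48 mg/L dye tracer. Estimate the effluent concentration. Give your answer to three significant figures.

Mass balance: 107.0·0 + 18.20·Cₑ = 125.2·8.480
→ Cₑ = (125.2·8.480 − 107.0·0) / 18.20 = 58.33 mg/L.

58.3 mg/L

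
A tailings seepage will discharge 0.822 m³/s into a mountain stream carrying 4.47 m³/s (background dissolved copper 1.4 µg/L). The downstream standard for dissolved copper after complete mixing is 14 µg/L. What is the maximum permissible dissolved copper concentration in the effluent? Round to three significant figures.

82.5 µg/L

At the limit, (Qr·Cr + Qe·Cₑ)/(Qr + Qe) = 14:
Cₑ = (5.292·14 − 4.470·1.400) / 0.8220 = 82.52 µg/L.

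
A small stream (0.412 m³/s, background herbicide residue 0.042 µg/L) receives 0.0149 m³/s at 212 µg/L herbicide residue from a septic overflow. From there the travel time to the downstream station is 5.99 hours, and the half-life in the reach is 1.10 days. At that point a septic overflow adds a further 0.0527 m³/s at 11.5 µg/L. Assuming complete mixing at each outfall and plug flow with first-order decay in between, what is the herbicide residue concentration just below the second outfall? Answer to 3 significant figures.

Mixed concentration C = ΣQC/ΣQ = (0.4120·0.04200 + 0.01490·212.0) / 0.4269 = 3.176/0.4269 = 7.440 µg/L; combined flow 0.4269 m³/s.
Half-life 1.10 d → k = ln 2 / 1.10 = 0.6301 d⁻¹.
First-order decay: C = 7.440·exp(−k·t) = 7.440·0.8545 = 6.357 µg/L.
At the second outfall, C = (0.4269·6.357 + 0.05270·11.50) / (0.4269 + 0.05270) = 6.922 µg/L.

6.92 µg/L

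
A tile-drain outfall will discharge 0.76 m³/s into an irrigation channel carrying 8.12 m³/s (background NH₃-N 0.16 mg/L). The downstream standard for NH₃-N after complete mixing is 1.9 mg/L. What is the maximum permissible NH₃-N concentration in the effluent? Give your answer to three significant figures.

At the limit, (Qr·Cr + Qe·Cₑ)/(Qr + Qe) = 1.9:
Cₑ = (8.880·1.9 − 8.120·0.1600) / 0.7600 = 20.49 mg/L.

20.5 mg/L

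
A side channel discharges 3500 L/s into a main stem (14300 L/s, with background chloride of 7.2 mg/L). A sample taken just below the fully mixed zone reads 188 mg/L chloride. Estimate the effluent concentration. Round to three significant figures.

927 mg/L

Mass balance: 14300·7.200 + 3500·Cₑ = 17800·188.0
→ Cₑ = (17800·188.0 − 14300·7.200) / 3500 = 926.7 mg/L.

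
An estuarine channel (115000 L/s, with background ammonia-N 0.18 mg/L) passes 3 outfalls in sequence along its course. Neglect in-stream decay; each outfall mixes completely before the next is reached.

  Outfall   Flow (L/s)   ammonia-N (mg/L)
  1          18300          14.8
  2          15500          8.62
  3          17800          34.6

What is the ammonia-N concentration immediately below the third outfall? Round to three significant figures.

Outfall 1: combined Q = 133300 L/s; C = (115000·0.1800 + 18300·14.80)/133300 = 2.187 mg/L.
Outfall 2: combined Q = 148800 L/s; C = (133300·2.187 + 15500·8.620)/148800 = 2.857 mg/L.
Outfall 3: combined Q = 166600 L/s; C = (148800·2.857 + 17800·34.60)/166600 = 6.249 mg/L.

6.25 mg/L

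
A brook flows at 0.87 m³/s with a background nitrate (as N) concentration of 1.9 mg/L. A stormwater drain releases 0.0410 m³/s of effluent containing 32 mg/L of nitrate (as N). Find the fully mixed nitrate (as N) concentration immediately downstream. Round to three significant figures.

3.25 mg/L

Flow-weighted average: C = (0.8700·1.900 + 0.04100·32.00) / 0.9110 = 2.965/0.9110 = 3.255 mg/L.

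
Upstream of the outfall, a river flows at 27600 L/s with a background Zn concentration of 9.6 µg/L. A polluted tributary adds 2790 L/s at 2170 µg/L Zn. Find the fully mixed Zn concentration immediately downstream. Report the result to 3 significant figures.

Mixed concentration C = ΣQC/ΣQ = (27600·9.600 + 2790·2170) / 30390 = 6319000/30390 = 207.9 µg/L.

208 µg/L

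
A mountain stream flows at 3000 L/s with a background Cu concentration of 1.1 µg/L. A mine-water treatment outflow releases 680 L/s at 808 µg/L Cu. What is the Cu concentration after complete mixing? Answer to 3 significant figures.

Flow-weighted average: C = (3000·1.100 + 680.0·808.0) / 3680 = 552700/3680 = 150.2 µg/L.

150 µg/L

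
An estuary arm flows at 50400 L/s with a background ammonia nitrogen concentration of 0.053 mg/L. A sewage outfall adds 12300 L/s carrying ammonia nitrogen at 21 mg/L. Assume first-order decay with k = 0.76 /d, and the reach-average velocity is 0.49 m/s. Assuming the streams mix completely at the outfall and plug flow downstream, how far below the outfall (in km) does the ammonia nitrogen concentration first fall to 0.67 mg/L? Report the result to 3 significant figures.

102 km

Mass balance: C = (50400·0.05300 + 12300·21.00) / 62700 = 261000/62700 = 4.162 mg/L.
Set 4.162·exp(−k·t) = 0.67 → t = ln(4.162/0.67)/k = 207600 s = 57.68 h.
Distance = v·t = 0.49·207600 = 101700 m = 101.7 km.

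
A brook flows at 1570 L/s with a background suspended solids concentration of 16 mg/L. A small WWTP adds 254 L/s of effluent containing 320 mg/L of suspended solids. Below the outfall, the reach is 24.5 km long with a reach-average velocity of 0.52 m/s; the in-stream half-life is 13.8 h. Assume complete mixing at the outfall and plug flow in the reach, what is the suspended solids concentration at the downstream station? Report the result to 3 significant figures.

Mass balance: C = (1570·16.00 + 254.0·320.0) / 1824 = 106400/1824 = 58.33 mg/L.
Travel time t = 24.5·1000 / 0.52 = 47120 s = 13.09 h.
Half-life 13.8 h → k = ln 2 / 13.8 = 0.05023 h⁻¹ = 1.205 d⁻¹.
First-order decay: C = 58.33·exp(−k·t) = 58.33·0.5182 = 30.23 mg/L.

30.2 mg/L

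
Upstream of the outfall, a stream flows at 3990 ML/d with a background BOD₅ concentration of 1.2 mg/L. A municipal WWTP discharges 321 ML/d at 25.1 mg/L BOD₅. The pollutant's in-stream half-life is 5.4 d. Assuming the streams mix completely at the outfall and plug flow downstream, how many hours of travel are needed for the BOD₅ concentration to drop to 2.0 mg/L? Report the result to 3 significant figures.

74.5 h

After mixing, C = (3990·1.200 + 321.0·25.10) / 4311 = 12850/4311 = 2.980 mg/L.
Half-life 5.4 d → k = ln 2 / 5.4 = 0.1284 d⁻¹.
2.980·exp(−k·t) = 2.0 → t = ln(2.980/2.0)/k = 268300 s = 74.54 h.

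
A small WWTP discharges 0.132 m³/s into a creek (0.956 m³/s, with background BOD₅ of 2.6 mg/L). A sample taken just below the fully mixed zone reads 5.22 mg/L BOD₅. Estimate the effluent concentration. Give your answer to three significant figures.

Mass balance: 0.9560·2.600 + 0.1320·Cₑ = 1.088·5.220
→ Cₑ = (1.088·5.220 − 0.9560·2.600) / 0.1320 = 24.20 mg/L.

24.2 mg/L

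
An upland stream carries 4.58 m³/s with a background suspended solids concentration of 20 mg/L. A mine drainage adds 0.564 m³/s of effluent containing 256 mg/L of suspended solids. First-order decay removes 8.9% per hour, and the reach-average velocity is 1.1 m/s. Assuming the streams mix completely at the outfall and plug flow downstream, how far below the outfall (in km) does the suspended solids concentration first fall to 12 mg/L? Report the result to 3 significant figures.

Mixed concentration C = ΣQC/ΣQ = (4.580·20.00 + 0.5640·256.0) / 5.144 = 236.0/5.144 = 45.88 mg/L.
8.9%/h lost → k = −ln(1 − 0.089) = 0.09321 h⁻¹.
Set 45.88·exp(−k·t) = 12 → t = ln(45.88/12)/k = 51790 s = 14.39 h.
Distance = v·t = 1.1·51790 = 56970 m = 56.97 km.

57.0 km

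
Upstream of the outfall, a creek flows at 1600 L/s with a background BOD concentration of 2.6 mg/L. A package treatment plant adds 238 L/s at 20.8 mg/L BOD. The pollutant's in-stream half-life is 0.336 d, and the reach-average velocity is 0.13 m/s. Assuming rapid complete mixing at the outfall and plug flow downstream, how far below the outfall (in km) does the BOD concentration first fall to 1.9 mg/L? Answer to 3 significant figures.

Mixed concentration C = ΣQC/ΣQ = (1600·2.600 + 238.0·20.80) / 1838 = 9110/1838 = 4.957 mg/L.
Half-life 0.336 d → k = ln 2 / 0.336 = 2.063 d⁻¹.
Set 4.957·exp(−k·t) = 1.9 → t = ln(4.957/1.9)/k = 40160 s = 11.16 h.
Distance = v·t = 0.13·40160 = 5221 m = 5.221 km.

5.22 km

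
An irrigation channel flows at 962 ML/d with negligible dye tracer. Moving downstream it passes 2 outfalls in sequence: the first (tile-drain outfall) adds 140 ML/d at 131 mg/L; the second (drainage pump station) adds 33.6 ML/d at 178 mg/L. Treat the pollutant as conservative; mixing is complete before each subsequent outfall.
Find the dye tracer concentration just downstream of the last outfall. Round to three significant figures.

Below outfall 1: Q → 1102 ML/d, C = (962.0·0 + 140.0·131.0)/1102 = 16.64 mg/L.
Below outfall 2: Q → 1136 ML/d, C = (1102·16.64 + 33.60·178.0)/1136 = 21.42 mg/L.

21.4 mg/L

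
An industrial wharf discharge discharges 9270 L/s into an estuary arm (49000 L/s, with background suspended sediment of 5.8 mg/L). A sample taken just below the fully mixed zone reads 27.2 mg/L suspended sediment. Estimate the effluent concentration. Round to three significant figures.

Mass balance: 49000·5.800 + 9270·Cₑ = 58270·27.20
→ Cₑ = (58270·27.20 − 49000·5.800) / 9270 = 140.3 mg/L.

140 mg/L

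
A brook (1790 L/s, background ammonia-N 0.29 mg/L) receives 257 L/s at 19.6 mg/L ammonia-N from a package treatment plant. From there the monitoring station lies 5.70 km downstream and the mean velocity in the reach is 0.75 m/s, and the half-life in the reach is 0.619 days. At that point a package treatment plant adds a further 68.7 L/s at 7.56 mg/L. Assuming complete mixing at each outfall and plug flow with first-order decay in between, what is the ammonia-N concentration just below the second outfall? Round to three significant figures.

Mixed concentration C = ΣQC/ΣQ = (1790·0.2900 + 257.0·19.60) / 2047 = 5556/2047 = 2.714 mg/L; combined flow 2047 L/s.
Travel time t = 5.70·1000 / 0.75 = 7600 s = 2.111 h.
Half-life 0.619 d → k = ln 2 / 0.619 = 1.120 d⁻¹.
Decay over the reach: 2.714·exp(−kt) = 2.714·0.9062 = 2.460 mg/L.
At the second outfall, C = (2047·2.460 + 68.70·7.560) / (2047 + 68.70) = 2.625 mg/L.

2.63 mg/L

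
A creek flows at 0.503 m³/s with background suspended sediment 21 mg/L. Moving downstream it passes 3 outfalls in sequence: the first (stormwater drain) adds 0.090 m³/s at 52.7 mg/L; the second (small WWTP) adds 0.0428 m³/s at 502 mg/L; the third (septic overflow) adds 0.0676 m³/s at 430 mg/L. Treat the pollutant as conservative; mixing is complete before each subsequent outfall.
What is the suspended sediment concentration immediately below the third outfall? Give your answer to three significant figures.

93.6 mg/L

Below outfall 1: Q → 0.5930 m³/s, C = (0.5030·21.00 + 0.09000·52.70)/0.5930 = 25.81 mg/L.
Below outfall 2: Q → 0.6358 m³/s, C = (0.5930·25.81 + 0.04280·502.0)/0.6358 = 57.87 mg/L.
Below outfall 3: Q → 0.7034 m³/s, C = (0.6358·57.87 + 0.06760·430.0)/0.7034 = 93.63 mg/L.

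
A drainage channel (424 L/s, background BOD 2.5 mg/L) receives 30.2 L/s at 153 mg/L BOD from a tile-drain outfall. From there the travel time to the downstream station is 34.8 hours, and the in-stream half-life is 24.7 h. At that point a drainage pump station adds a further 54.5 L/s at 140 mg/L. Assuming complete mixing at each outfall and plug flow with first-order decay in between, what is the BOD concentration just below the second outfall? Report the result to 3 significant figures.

19.2 mg/L

Flow-weighted average: C = (424.0·2.500 + 30.20·153.0) / 454.2 = 5681/454.2 = 12.51 mg/L; combined flow 454.2 L/s.
Half-life 24.7 h → k = ln 2 / 24.7 = 0.02806 h⁻¹ = 0.6735 d⁻¹.
Applying C = C₀e^(−kt): 12.51 × 0.3766 = 4.710 mg/L.
At the second outfall, C = (454.2·4.710 + 54.50·140.0) / (454.2 + 54.50) = 19.20 mg/L.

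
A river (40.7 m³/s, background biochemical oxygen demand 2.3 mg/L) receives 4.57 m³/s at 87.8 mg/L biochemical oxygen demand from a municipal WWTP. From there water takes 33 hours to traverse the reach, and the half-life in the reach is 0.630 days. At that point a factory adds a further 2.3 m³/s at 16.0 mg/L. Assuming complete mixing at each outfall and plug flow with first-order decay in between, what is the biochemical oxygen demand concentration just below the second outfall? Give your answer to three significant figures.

3.07 mg/L

Conservation of mass: C = (40.70·2.300 + 4.570·87.80) / 45.27 = 494.9/45.27 = 10.93 mg/L; combined flow 45.27 m³/s.
Half-life 0.630 d → k = ln 2 / 0.630 = 1.100 d⁻¹.
Decay over the reach: 10.93·exp(−kt) = 10.93·0.2203 = 2.408 mg/L.
At the second outfall, C = (45.27·2.408 + 2.300·16.00) / (45.27 + 2.300) = 3.065 mg/L.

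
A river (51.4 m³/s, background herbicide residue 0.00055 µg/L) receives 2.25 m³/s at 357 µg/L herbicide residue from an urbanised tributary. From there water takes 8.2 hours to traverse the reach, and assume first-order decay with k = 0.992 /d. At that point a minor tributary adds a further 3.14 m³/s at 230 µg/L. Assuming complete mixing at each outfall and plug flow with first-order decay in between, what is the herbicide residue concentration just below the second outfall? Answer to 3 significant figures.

Flow-weighted average: C = (51.40·0.0005500 + 2.250·357.0) / 53.65 = 803.3/53.65 = 14.97 µg/L; combined flow 53.65 m³/s.
First-order decay: C = 14.97·exp(−k·t) = 14.97·0.7125 = 10.67 µg/L.
Second outfall: C = (53.65·10.67 + 3.140·230.0)/56.79 = 22.80 µg/L.

22.8 µg/L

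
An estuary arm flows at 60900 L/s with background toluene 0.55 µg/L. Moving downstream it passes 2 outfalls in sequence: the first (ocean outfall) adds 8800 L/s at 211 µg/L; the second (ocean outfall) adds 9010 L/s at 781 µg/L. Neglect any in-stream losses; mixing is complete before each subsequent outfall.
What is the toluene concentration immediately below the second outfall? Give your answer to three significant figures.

After outfall 1: Q = 60900 + 8800 = 69700 L/s; C = (60900·0.5500 + 8800·211.0)/69700 = 27.12 µg/L.
After outfall 2: Q = 69700 + 9010 = 78710 L/s; C = (69700·27.12 + 9010·781.0)/78710 = 113.4 µg/L.

113 µg/L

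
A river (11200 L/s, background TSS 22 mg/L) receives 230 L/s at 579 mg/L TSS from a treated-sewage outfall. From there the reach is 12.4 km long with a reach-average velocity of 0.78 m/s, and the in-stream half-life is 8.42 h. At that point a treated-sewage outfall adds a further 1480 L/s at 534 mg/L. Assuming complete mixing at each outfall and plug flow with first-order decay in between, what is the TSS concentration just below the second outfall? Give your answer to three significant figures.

Mass balance: C = (11200·22.00 + 230.0·579.0) / 11430 = 379600/11430 = 33.21 mg/L; combined flow 11430 L/s.
Travel time t = 12.4·1000 / 0.78 = 15900 s = 4.416 h.
Half-life 8.42 h → k = ln 2 / 8.42 = 0.08232 h⁻¹ = 1.976 d⁻¹.
Applying C = C₀e^(−kt): 33.21 × 0.6952 = 23.09 mg/L.
At the second outfall, C = (11430·23.09 + 1480·534.0) / (11430 + 1480) = 81.66 mg/L.

81.7 mg/L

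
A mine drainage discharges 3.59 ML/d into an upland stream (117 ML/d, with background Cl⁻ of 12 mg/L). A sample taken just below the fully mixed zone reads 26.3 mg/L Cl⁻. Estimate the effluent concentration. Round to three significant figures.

Mass balance: 117.0·12.00 + 3.590·Cₑ = 120.6·26.30
→ Cₑ = (120.6·26.30 − 117.0·12.00) / 3.590 = 492.3 mg/L.

492 mg/L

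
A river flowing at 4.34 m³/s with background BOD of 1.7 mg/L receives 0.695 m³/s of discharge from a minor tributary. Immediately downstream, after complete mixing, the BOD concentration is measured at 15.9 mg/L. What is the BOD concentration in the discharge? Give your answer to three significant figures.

105 mg/L

Mass balance: 4.340·1.700 + 0.6950·Cₑ = 5.035·15.90
→ Cₑ = (5.035·15.90 − 4.340·1.700) / 0.6950 = 104.6 mg/L.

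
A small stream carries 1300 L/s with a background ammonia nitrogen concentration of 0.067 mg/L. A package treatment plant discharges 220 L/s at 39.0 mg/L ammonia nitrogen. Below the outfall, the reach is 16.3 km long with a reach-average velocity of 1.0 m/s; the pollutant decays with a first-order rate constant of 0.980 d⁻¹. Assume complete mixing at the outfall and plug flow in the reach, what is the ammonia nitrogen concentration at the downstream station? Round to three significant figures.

4.74 mg/L

Conservation of mass: C = (1300·0.06700 + 220.0·39.00) / 1520 = 8667/1520 = 5.702 mg/L.
Travel time t = 16.3·1000 / 1.0 = 16300 s = 4.528 h.
After decay, C = 5.702 × e^(−kt) = 5.702 × 0.8312 = 4.740 mg/L.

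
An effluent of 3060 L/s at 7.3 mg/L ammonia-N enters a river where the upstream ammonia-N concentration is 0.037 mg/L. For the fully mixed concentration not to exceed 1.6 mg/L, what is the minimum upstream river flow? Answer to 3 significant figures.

11200 L/s

Set C_mix = 1.6: (Q·0.03700 + 3060·7.300) / (Q + 3060) = 1.6
→ Q = 3060·(7.300 − 1.6)/(1.6 − 0.03700) = 11160 L/s.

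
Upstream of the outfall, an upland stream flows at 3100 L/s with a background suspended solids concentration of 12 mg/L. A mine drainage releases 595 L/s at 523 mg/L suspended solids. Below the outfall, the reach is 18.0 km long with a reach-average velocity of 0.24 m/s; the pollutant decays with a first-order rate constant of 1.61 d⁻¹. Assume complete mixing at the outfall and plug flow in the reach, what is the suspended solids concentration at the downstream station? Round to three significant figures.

23.3 mg/L

Flow-weighted average: C = (3100·12.00 + 595.0·523.0) / 3695 = 348400/3695 = 94.29 mg/L.
Travel time t = 18.0·1000 / 0.24 = 75000 s = 20.83 h.
Decay over the reach: 94.29·exp(−kt) = 94.29·0.2472 = 23.31 mg/L.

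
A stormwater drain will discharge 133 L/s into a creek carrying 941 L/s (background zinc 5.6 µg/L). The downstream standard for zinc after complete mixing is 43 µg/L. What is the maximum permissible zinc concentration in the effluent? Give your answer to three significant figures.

308 µg/L

At the limit, (Qr·Cr + Qe·Cₑ)/(Qr + Qe) = 43:
Cₑ = (1074·43 − 941.0·5.600) / 133.0 = 307.6 µg/L.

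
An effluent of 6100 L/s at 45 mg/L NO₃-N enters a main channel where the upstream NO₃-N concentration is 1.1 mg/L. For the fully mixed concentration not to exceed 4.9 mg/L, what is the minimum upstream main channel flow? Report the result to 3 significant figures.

64400 L/s

Set C_mix = 4.9: (Q·1.100 + 6100·45.00) / (Q + 6100) = 4.9
→ Q = 6100·(45.00 − 4.9)/(4.9 − 1.100) = 64370 L/s.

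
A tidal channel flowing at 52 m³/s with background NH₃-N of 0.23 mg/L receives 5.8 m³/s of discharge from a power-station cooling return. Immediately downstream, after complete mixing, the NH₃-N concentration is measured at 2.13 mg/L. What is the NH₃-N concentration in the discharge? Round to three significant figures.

Mass balance: 52.00·0.2300 + 5.800·Cₑ = 57.80·2.130
→ Cₑ = (57.80·2.130 − 52.00·0.2300) / 5.800 = 19.16 mg/L.

19.2 mg/L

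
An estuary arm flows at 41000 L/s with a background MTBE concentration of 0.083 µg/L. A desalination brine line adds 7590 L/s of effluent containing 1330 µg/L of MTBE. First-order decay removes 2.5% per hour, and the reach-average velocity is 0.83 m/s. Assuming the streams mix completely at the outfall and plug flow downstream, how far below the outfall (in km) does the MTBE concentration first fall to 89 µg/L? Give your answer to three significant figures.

After mixing, C = (41000·0.08300 + 7590·1330) / 48590 = 10100000/48590 = 207.8 µg/L.
2.5%/h lost → k = −ln(1 − 0.025) = 0.02532 h⁻¹.
Set 207.8·exp(−k·t) = 89 → t = ln(207.8/89)/k = 120600 s = 33.50 h.
Distance = v·t = 0.83·120600 = 100100 m = 100.1 km.

100 km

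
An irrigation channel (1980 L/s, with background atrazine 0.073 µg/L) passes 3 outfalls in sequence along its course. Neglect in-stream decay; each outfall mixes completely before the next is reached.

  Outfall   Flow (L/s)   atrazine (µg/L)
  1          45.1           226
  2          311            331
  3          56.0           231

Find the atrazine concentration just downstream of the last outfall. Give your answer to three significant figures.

Outfall 1: combined Q = 2025 L/s; C = (1980·0.07300 + 45.10·226.0)/2025 = 5.105 µg/L.
Outfall 2: combined Q = 2336 L/s; C = (2025·5.105 + 311.0·331.0)/2336 = 48.49 µg/L.
Outfall 3: combined Q = 2392 L/s; C = (2336·48.49 + 56.00·231.0)/2392 = 52.76 µg/L.

52.8 µg/L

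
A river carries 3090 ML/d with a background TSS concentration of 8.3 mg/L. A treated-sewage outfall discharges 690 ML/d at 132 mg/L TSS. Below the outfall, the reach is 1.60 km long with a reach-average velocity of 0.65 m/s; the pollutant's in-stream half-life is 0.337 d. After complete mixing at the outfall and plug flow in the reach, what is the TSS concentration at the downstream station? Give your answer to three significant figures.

After mixing, C = (3090·8.300 + 690.0·132.0) / 3780 = 116700/3780 = 30.88 mg/L.
Travel time t = 1.60·1000 / 0.65 = 2462 s = 0.6838 h.
Half-life 0.337 d → k = ln 2 / 0.337 = 2.057 d⁻¹.
Applying C = C₀e^(−kt): 30.88 × 0.9431 = 29.12 mg/L.

29.1 mg/L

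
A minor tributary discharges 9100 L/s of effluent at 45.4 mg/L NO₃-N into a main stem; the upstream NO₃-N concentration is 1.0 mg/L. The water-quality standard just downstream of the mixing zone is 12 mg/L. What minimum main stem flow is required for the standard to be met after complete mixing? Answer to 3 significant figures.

Set C_mix = 12: (Q·1.000 + 9100·45.40) / (Q + 9100) = 12
→ Q = 9100·(45.40 − 12)/(12 − 1.000) = 27630 L/s.

27600 L/s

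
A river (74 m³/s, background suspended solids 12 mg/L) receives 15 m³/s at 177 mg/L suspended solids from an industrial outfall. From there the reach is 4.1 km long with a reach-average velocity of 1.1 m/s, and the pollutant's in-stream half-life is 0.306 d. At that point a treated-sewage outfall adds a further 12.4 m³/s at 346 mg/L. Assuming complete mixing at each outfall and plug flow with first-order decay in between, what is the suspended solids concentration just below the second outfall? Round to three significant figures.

After mixing, C = (74.00·12.00 + 15.00·177.0) / 89.00 = 3543/89.00 = 39.81 mg/L; combined flow 89.00 m³/s.
Travel time t = 4.1·1000 / 1.1 = 3727 s = 1.035 h.
Half-life 0.306 d → k = ln 2 / 0.306 = 2.265 d⁻¹.
First-order decay: C = 39.81·exp(−k·t) = 39.81·0.9069 = 36.10 mg/L.
Second outfall: C = (89.00·36.10 + 12.40·346.0)/101.4 = 74.00 mg/L.

74.0 mg/L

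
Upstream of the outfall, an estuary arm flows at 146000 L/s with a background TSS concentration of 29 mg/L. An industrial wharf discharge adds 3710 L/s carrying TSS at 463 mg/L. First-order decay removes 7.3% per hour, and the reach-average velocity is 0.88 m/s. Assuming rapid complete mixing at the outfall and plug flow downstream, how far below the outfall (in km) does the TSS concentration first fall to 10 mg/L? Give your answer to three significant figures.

Flow-weighted average: C = (146000·29.00 + 3710·463.0) / 149700 = 5952000/149700 = 39.76 mg/L.
7.3%/h lost → k = −ln(1 − 0.073) = 0.07580 h⁻¹.
Set 39.76·exp(−k·t) = 10 → t = ln(39.76/10)/k = 65550 s = 18.21 h.
Distance = v·t = 0.88·65550 = 57680 m = 57.68 km.

57.7 km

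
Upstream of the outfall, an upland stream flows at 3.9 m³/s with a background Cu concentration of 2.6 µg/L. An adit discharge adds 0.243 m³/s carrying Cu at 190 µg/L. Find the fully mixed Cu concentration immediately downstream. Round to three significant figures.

13.6 µg/L

After mixing, C = (3.900·2.600 + 0.2430·190.0) / 4.143 = 56.31/4.143 = 13.59 µg/L.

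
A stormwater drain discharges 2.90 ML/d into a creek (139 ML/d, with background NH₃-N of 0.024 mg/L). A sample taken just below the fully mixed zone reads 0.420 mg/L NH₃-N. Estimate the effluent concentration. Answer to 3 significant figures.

Mass balance: 139.0·0.02400 + 2.900·Cₑ = 141.9·0.4200
→ Cₑ = (141.9·0.4200 − 139.0·0.02400) / 2.900 = 19.40 mg/L.

19.4 mg/L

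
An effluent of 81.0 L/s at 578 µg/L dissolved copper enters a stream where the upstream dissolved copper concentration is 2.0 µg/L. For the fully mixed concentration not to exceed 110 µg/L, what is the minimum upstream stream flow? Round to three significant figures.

Set C_mix = 110: (Q·2.000 + 81.00·578.0) / (Q + 81.00) = 110
→ Q = 81.00·(578.0 − 110)/(110 − 2.000) = 351.0 L/s.

351 L/s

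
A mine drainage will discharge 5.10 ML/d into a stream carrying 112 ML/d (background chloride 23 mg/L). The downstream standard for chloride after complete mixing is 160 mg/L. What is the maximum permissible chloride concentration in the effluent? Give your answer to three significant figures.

At the limit, (Qr·Cr + Qe·Cₑ)/(Qr + Qe) = 160:
Cₑ = (117.1·160 − 112.0·23.00) / 5.100 = 3169 mg/L.

3170 mg/L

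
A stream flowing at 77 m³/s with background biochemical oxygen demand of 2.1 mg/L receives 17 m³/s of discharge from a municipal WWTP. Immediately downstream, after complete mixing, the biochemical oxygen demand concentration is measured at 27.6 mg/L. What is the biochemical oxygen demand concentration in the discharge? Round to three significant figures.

143 mg/L

Mass balance: 77.00·2.100 + 17.00·Cₑ = 94.00·27.60
→ Cₑ = (94.00·27.60 − 77.00·2.100) / 17.00 = 143.1 mg/L.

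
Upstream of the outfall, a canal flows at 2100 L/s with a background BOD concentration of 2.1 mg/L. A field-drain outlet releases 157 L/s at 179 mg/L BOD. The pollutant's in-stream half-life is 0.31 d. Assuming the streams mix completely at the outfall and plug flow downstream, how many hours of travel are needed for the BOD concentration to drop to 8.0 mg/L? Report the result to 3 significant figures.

Mass balance: C = (2100·2.100 + 157.0·179.0) / 2257 = 32510/2257 = 14.41 mg/L.
Half-life 0.31 d → k = ln 2 / 0.31 = 2.236 d⁻¹.
14.41·exp(−k·t) = 8.0 → t = ln(14.41/8.0)/k = 22730 s = 6.313 h.

6.31 h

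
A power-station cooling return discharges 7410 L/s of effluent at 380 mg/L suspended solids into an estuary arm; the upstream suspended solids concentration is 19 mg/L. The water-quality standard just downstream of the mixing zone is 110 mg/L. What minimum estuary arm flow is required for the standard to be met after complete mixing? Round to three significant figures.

22000 L/s

Set C_mix = 110: (Q·19.00 + 7410·380.0) / (Q + 7410) = 110
→ Q = 7410·(380.0 − 110)/(110 − 19.00) = 21990 L/s.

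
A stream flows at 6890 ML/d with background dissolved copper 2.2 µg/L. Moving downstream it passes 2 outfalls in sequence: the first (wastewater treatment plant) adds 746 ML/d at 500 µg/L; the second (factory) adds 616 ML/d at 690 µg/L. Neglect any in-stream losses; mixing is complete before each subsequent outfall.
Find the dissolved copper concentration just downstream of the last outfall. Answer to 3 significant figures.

98.5 µg/L

Below outfall 1: Q → 7636 ML/d, C = (6890·2.200 + 746.0·500.0)/7636 = 50.83 µg/L.
Below outfall 2: Q → 8252 ML/d, C = (7636·50.83 + 616.0·690.0)/8252 = 98.55 µg/L.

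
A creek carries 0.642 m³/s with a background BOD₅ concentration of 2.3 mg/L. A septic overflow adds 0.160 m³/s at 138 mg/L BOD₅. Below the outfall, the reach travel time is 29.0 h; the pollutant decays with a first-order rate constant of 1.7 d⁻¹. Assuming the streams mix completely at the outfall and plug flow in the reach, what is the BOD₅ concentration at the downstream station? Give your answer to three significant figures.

3.77 mg/L

Flow-weighted average: C = (0.6420·2.300 + 0.1600·138.0) / 0.8020 = 23.56/0.8020 = 29.37 mg/L.
Decay over the reach: 29.37·exp(−kt) = 29.37·0.1282 = 3.766 mg/L.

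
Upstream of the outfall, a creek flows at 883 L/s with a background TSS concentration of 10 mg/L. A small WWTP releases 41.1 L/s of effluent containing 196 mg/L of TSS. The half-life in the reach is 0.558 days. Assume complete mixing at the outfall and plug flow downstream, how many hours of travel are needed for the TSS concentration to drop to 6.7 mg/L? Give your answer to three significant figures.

19.4 h

After mixing, C = (883.0·10.00 + 41.10·196.0) / 924.1 = 16890/924.1 = 18.27 mg/L.
Half-life 0.558 d → k = ln 2 / 0.558 = 1.242 d⁻¹.
18.27·exp(−k·t) = 6.7 → t = ln(18.27/6.7)/k = 69780 s = 19.38 h.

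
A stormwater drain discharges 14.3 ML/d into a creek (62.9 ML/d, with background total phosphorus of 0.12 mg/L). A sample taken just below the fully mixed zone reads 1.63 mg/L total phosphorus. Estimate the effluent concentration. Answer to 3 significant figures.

8.27 mg/L

Mass balance: 62.90·0.1200 + 14.30·Cₑ = 77.20·1.630
→ Cₑ = (77.20·1.630 − 62.90·0.1200) / 14.30 = 8.272 mg/L.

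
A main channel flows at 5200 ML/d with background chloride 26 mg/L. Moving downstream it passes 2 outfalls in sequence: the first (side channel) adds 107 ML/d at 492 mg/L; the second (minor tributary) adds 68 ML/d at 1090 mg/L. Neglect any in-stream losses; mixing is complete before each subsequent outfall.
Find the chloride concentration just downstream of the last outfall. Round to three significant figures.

Outfall 1: combined Q = 5307 ML/d; C = (5200·26.00 + 107.0·492.0)/5307 = 35.40 mg/L.
Outfall 2: combined Q = 5375 ML/d; C = (5307·35.40 + 68.00·1090)/5375 = 48.74 mg/L.

48.7 mg/L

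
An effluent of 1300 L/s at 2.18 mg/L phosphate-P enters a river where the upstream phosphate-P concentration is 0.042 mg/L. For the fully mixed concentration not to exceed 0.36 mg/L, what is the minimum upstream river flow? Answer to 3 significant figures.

Set C_mix = 0.36: (Q·0.04200 + 1300·2.180) / (Q + 1300) = 0.36
→ Q = 1300·(2.180 − 0.36)/(0.36 − 0.04200) = 7440 L/s.

7440 L/s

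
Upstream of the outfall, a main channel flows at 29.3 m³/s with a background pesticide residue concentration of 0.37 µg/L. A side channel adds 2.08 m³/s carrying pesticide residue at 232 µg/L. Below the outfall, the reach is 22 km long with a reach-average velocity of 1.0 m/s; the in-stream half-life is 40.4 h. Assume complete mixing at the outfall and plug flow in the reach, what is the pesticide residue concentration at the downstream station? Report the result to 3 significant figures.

Mixed concentration C = ΣQC/ΣQ = (29.30·0.3700 + 2.080·232.0) / 31.38 = 493.4/31.38 = 15.72 µg/L.
Travel time t = 22·1000 / 1.0 = 22000 s = 6.111 h.
Half-life 40.4 h → k = ln 2 / 40.4 = 0.01716 h⁻¹ = 0.4118 d⁻¹.
After decay, C = 15.72 × e^(−kt) = 15.72 × 0.9005 = 14.16 µg/L.

14.2 µg/L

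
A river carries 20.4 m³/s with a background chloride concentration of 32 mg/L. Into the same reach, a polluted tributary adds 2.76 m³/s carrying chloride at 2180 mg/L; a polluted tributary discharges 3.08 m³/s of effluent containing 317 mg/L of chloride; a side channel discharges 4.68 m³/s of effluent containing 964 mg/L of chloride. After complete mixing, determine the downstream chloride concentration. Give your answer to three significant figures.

Flow-weighted average: C = (20.40·32.00 + 2.760·2180 + 3.080·317.0 + 4.680·964.0) / 30.92 = 12160/30.92 = 393.2 mg/L.

393 mg/L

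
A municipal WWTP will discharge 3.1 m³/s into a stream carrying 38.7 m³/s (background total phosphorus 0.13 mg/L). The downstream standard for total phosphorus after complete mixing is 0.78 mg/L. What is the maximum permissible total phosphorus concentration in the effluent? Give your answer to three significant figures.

8.89 mg/L

At the limit, (Qr·Cr + Qe·Cₑ)/(Qr + Qe) = 0.78:
Cₑ = (41.80·0.78 − 38.70·0.1300) / 3.100 = 8.895 mg/L.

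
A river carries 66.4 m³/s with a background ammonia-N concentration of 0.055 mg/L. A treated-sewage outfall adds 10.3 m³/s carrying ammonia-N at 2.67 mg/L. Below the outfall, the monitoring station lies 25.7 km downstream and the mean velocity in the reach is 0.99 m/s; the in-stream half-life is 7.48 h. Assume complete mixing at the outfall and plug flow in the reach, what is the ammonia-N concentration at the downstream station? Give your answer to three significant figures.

0.208 mg/L

Mixed concentration C = ΣQC/ΣQ = (66.40·0.05500 + 10.30·2.670) / 76.70 = 31.15/76.70 = 0.4062 mg/L.
Travel time t = 25.7·1000 / 0.99 = 25960 s = 7.211 h.
Half-life 7.48 h → k = ln 2 / 7.48 = 0.09267 h⁻¹ = 2.224 d⁻¹.
Applying C = C₀e^(−kt): 0.4062 × 0.5126 = 0.2082 mg/L.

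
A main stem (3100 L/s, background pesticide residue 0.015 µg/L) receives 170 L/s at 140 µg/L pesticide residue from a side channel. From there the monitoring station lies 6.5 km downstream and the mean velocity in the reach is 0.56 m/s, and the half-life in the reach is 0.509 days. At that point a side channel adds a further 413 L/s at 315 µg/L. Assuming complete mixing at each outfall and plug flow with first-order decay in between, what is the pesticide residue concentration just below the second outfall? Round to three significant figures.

After mixing, C = (3100·0.01500 + 170.0·140.0) / 3270 = 23850/3270 = 7.293 µg/L; combined flow 3270 L/s.
Travel time t = 6.5·1000 / 0.56 = 11610 s = 3.224 h.
Half-life 0.509 d → k = ln 2 / 0.509 = 1.362 d⁻¹.
Decay over the reach: 7.293·exp(−kt) = 7.293·0.8328 = 6.073 µg/L.
Second outfall: C = (3270·6.073 + 413.0·315.0)/3683 = 40.72 µg/L.

40.7 µg/L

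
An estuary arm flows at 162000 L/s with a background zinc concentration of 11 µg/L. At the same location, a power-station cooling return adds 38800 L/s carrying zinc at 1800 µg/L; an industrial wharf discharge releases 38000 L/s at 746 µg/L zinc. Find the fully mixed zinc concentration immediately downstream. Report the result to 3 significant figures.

419 µg/L

Conservation of mass: C = (162000·11.00 + 38800·1800 + 38000·746.0) / 238800 = 99970000/238800 = 418.6 µg/L.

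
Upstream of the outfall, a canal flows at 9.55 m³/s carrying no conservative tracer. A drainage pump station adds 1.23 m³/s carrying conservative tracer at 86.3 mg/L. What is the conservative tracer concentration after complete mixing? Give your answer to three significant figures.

9.85 mg/L

Conservation of mass: C = (9.550·0 + 1.230·86.30) / 10.78 = 106.1/10.78 = 9.847 mg/L.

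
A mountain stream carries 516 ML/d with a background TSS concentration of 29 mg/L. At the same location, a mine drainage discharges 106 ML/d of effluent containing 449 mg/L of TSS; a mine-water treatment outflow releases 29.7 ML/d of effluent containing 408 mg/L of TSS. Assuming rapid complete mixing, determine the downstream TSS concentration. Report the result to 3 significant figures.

Conservation of mass: C = (516.0·29.00 + 106.0·449.0 + 29.70·408.0) / 651.7 = 74680/651.7 = 114.6 mg/L.

115 mg/L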